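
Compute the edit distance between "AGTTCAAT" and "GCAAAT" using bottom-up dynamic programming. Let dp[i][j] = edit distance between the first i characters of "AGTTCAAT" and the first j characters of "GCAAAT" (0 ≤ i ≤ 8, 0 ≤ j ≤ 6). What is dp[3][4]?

4

   ''  G  C  A  A  A  T
''  0  1  2  3  4  5  6
 A  1  1  2  2  3  4  5
 G  2  1  2  3  3  4  5
 T  3  2  2  3  4  4  4
 T  4  3  3  3  4  5  4
 C  5  4  3  4  4  5  5
 A  6  5  4  3  4  4  5
 A  7  6  5  4  3  4  5
 T  8  7  6  5  4  4  4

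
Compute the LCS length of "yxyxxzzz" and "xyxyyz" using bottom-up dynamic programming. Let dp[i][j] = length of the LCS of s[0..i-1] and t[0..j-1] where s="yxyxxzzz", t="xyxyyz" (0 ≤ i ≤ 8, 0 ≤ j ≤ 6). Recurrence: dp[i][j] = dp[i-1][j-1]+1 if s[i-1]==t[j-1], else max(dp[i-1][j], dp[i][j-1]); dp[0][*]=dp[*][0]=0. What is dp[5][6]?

   ''  x  y  x  y  y  z
''  0  0  0  0  0  0  0
 y  0  0  1  1  1  1  1
 x  0  1  1  2  2  2  2
 y  0  1  2  2  3  3  3
 x  0  1  2  3  3  3  3
 x  0  1  2  3  3  3  3
 z  0  1  2  3  3  3  4
 z  0  1  2  3  3  3  4
 z  0  1  2  3  3  3  4

3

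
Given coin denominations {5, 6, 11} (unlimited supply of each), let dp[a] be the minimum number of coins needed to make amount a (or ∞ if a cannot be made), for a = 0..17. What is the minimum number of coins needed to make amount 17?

2

 a  0  1  2  3  4  5  6  7  8  9 10 11 12 13 14 15 16 17
dp  0  -  -  -  -  1  1  -  -  -  2  1  2  -  -  3  2  2
(- denotes ∞ / unreachable)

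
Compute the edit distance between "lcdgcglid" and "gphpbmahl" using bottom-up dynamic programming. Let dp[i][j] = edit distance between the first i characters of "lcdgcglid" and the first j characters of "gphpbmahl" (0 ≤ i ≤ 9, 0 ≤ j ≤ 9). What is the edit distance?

   ''  g  p  h  p  b  m  a  h  l
''  0  1  2  3  4  5  6  7  8  9
 l  1  1  2  3  4  5  6  7  8  8
 c  2  2  2  3  4  5  6  7  8  9
 d  3  3  3  3  4  5  6  7  8  9
 g  4  3  4  4  4  5  6  7  8  9
 c  5  4  4  5  5  5  6  7  8  9
 g  6  5  5  5  6  6  6  7  8  9
 l  7  6  6  6  6  7  7  7  8  8
 i  8  7  7  7  7  7  8  8  8  9
 d  9  8  8  8  8  8  8  9  9  9

9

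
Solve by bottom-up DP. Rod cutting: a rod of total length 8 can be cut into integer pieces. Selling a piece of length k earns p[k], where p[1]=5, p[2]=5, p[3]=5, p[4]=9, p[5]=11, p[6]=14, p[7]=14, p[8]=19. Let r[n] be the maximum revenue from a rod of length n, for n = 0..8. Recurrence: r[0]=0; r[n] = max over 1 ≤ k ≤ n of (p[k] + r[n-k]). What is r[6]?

30

   n    0    1    2    3    4    5    6    7    8
r[n]    0    5   10   15   20   25   30   35   40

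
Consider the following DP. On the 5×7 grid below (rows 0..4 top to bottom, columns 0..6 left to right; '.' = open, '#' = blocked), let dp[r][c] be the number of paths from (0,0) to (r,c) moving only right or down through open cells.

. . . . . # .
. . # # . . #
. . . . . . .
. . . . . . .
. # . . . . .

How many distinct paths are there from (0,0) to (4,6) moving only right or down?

r\c   0   1   2   3   4   5   6
  0   1   1   1   1   1   0   0
  1   1   2   0   0   1   1   0
  2   1   3   3   3   4   5   5
  3   1   4   7  10  14  19  24
  4   1   0   7  17  31  50  74

74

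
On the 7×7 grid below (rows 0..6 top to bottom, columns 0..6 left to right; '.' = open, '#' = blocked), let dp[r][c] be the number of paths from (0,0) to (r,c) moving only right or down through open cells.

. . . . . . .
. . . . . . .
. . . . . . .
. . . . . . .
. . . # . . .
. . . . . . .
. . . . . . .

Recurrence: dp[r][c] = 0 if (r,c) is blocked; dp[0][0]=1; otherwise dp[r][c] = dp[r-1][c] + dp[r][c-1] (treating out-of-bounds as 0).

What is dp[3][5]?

r\c   0   1   2   3   4   5   6
  0   1   1   1   1   1   1   1
  1   1   2   3   4   5   6   7
  2   1   3   6  10  15  21  28
  3   1   4  10  20  35  56  84
  4   1   5  15   0  35  91 175
  5   1   6  21  21  56 147 322
  6   1   7  28  49 105 252 574

56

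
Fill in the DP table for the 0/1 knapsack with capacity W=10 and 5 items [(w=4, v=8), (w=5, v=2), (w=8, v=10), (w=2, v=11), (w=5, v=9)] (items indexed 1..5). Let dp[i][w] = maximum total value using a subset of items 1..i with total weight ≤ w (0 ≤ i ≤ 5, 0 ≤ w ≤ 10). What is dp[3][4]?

8

i\w   0   1   2   3   4   5   6   7   8   9  10
  0   0   0   0   0   0   0   0   0   0   0   0
  1   0   0   0   0   8   8   8   8   8   8   8
  2   0   0   0   0   8   8   8   8   8  10  10
  3   0   0   0   0   8   8   8   8  10  10  10
  4   0   0  11  11  11  11  19  19  19  19  21
  5   0   0  11  11  11  11  19  20  20  20  21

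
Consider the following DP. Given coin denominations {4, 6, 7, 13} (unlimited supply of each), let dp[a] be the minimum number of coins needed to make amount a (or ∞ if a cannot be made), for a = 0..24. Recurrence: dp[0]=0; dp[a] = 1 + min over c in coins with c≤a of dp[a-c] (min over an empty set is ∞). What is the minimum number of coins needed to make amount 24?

3

 a  0  1  2  3  4  5  6  7  8  9 10 11 12 13 14 15 16 17 18 19 20 21 22 23 24
dp  0  -  -  -  1  -  1  1  2  -  2  2  2  1  2  3  3  2  3  2  2  3  4  3  3
(- denotes ∞ / unreachable)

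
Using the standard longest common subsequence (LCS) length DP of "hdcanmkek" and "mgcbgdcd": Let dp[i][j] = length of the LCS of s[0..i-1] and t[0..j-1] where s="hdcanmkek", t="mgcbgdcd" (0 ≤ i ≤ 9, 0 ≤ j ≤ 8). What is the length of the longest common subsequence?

   ''  m  g  c  b  g  d  c  d
''  0  0  0  0  0  0  0  0  0
 h  0  0  0  0  0  0  0  0  0
 d  0  0  0  0  0  0  1  1  1
 c  0  0  0  1  1  1  1  2  2
 a  0  0  0  1  1  1  1  2  2
 n  0  0  0  1  1  1  1  2  2
 m  0  1  1  1  1  1  1  2  2
 k  0  1  1  1  1  1  1  2  2
 e  0  1  1  1  1  1  1  2  2
 k  0  1  1  1  1  1  1  2  2

2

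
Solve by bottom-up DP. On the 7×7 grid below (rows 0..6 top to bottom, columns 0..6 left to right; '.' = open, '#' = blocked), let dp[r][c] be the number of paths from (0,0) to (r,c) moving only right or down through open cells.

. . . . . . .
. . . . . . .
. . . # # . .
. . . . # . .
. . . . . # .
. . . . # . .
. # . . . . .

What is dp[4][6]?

r\c   0   1   2   3   4   5   6
  0   1   1   1   1   1   1   1
  1   1   2   3   4   5   6   7
  2   1   3   6   0   0   6  13
  3   1   4  10  10   0   6  19
  4   1   5  15  25  25   0  19
  5   1   6  21  46   0   0  19
  6   1   0  21  67  67  67  86

19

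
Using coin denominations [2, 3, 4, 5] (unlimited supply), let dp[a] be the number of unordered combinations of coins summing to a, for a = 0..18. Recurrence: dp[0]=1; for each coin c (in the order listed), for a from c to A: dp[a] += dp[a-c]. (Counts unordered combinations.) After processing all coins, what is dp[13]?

after  coin     0     1     2     3     4     5     6     7     8     9    10    11    12    13    14    15    16    17    18
          2     1     0     1     0     1     0     1     0     1     0     1     0     1     0     1     0     1     0     1
          3     1     0     1     1     1     1     2     1     2     2     2     2     3     2     3     3     3     3     4
          4     1     0     1     1     2     1     3     2     4     3     5     4     7     5     8     7    10     8    12
          5     1     0     1     1     2     2     3     3     5     5     7     7    10    10    13    14    17    18    22

10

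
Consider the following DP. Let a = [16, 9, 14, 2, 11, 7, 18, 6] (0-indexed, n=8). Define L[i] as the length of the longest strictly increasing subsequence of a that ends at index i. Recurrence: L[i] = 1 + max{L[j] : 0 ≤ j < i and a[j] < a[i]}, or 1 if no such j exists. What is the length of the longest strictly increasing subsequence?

   i    0    1    2    3    4    5    6    7
a[i]   16    9   14    2   11    7   18    6
L[i]    1    1    2    1    2    2    3    2

3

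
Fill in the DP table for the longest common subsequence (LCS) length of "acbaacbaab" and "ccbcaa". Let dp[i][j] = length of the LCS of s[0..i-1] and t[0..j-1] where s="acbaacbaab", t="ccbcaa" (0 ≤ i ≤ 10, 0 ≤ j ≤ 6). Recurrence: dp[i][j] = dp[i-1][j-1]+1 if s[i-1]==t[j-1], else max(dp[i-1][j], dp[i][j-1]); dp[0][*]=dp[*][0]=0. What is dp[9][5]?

4

   ''  c  c  b  c  a  a
''  0  0  0  0  0  0  0
 a  0  0  0  0  0  1  1
 c  0  1  1  1  1  1  1
 b  0  1  1  2  2  2  2
 a  0  1  1  2  2  3  3
 a  0  1  1  2  2  3  4
 c  0  1  2  2  3  3  4
 b  0  1  2  3  3  3  4
 a  0  1  2  3  3  4  4
 a  0  1  2  3  3  4  5
 b  0  1  2  3  3  4  5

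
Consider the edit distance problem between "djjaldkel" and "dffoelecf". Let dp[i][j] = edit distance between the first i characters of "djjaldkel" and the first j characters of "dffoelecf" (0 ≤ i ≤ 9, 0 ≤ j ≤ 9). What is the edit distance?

8

   ''  d  f  f  o  e  l  e  c  f
''  0  1  2  3  4  5  6  7  8  9
 d  1  0  1  2  3  4  5  6  7  8
 j  2  1  1  2  3  4  5  6  7  8
 j  3  2  2  2  3  4  5  6  7  8
 a  4  3  3  3  3  4  5  6  7  8
 l  5  4  4  4  4  4  4  5  6  7
 d  6  5  5  5  5  5  5  5  6  7
 k  7  6  6  6  6  6  6  6  6  7
 e  8  7  7  7  7  6  7  6  7  7
 l  9  8  8  8  8  7  6  7  7  8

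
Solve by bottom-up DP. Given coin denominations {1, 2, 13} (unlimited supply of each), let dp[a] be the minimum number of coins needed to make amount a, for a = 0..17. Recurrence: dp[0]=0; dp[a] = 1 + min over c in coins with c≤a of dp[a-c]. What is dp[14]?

2

 a  0  1  2  3  4  5  6  7  8  9 10 11 12 13 14 15 16 17
dp  0  1  1  2  2  3  3  4  4  5  5  6  6  1  2  2  3  3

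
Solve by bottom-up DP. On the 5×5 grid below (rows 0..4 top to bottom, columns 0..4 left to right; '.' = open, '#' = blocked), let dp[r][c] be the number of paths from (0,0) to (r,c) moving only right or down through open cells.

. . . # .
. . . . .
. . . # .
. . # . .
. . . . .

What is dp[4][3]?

r\c   0   1   2   3   4
  0   1   1   1   0   0
  1   1   2   3   3   3
  2   1   3   6   0   3
  3   1   4   0   0   3
  4   1   5   5   5   8

5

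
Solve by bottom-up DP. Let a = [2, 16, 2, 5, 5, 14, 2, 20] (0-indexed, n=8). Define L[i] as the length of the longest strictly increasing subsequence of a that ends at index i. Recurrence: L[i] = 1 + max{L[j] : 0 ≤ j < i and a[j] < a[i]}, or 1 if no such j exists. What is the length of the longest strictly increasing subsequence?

4

   i    0    1    2    3    4    5    6    7
a[i]    2   16    2    5    5   14    2   20
L[i]    1    2    1    2    2    3    1    4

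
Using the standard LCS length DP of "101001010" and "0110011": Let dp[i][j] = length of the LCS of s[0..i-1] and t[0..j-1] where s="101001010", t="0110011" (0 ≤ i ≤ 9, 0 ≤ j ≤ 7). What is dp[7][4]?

   ''  0  1  1  0  0  1  1
''  0  0  0  0  0  0  0  0
 1  0  0  1  1  1  1  1  1
 0  0  1  1  1  2  2  2  2
 1  0  1  2  2  2  2  3  3
 0  0  1  2  2  3  3  3  3
 0  0  1  2  2  3  4  4  4
 1  0  1  2  3  3  4  5  5
 0  0  1  2  3  4  4  5  5
 1  0  1  2  3  4  4  5  6
 0  0  1  2  3  4  5  5  6

4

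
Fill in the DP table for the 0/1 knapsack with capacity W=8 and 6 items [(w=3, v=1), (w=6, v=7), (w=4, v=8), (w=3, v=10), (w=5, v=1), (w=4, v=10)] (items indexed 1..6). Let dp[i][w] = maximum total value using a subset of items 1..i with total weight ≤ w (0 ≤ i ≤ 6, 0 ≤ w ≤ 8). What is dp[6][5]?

i\w   0   1   2   3   4   5   6   7   8
  0   0   0   0   0   0   0   0   0   0
  1   0   0   0   1   1   1   1   1   1
  2   0   0   0   1   1   1   7   7   7
  3   0   0   0   1   8   8   8   9   9
  4   0   0   0  10  10  10  11  18  18
  5   0   0   0  10  10  10  11  18  18
  6   0   0   0  10  10  10  11  20  20

10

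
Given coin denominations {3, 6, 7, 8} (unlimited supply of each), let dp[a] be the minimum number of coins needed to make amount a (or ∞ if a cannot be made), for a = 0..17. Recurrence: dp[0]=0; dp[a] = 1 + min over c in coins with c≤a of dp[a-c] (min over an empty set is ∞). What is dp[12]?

 a  0  1  2  3  4  5  6  7  8  9 10 11 12 13 14 15 16 17
dp  0  -  -  1  -  -  1  1  1  2  2  2  2  2  2  2  2  3
(- denotes ∞ / unreachable)

2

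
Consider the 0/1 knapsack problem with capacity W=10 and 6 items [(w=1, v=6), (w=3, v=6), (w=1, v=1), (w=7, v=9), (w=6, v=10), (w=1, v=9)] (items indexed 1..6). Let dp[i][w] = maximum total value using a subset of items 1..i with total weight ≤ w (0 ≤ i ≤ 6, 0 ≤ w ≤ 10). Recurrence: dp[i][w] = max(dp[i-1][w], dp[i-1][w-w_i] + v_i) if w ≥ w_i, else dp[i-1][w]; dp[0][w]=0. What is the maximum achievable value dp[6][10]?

26

i\w   0   1   2   3   4   5   6   7   8   9  10
  0   0   0   0   0   0   0   0   0   0   0   0
  1   0   6   6   6   6   6   6   6   6   6   6
  2   0   6   6   6  12  12  12  12  12  12  12
  3   0   6   7   7  12  13  13  13  13  13  13
  4   0   6   7   7  12  13  13  13  15  16  16
  5   0   6   7   7  12  13  13  16  17  17  22
  6   0   9  15  16  16  21  22  22  25  26  26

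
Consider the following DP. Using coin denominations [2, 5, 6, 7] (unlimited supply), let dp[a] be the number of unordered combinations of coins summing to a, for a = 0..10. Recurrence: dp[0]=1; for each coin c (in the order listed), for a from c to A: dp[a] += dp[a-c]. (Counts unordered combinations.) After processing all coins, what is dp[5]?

1

after  coin     0     1     2     3     4     5     6     7     8     9    10
          2     1     0     1     0     1     0     1     0     1     0     1
          5     1     0     1     0     1     1     1     1     1     1     2
          6     1     0     1     0     1     1     2     1     2     1     3
          7     1     0     1     0     1     1     2     2     2     2     3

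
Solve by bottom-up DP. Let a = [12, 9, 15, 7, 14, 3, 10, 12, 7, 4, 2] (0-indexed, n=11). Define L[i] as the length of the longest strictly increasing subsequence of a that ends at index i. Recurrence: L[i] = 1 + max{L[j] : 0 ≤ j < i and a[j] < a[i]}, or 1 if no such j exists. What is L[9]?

   i    0    1    2    3    4    5    6    7    8    9   10
a[i]   12    9   15    7   14    3   10   12    7    4    2
L[i]    1    1    2    1    2    1    2    3    2    2    1

2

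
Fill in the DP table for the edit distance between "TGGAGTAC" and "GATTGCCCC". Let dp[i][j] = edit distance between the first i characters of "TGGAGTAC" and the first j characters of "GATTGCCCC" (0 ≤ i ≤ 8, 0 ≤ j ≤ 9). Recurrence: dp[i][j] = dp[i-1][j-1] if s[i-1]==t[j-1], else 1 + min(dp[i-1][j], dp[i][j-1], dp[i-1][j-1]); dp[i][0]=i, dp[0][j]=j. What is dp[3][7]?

5

   ''  G  A  T  T  G  C  C  C  C
''  0  1  2  3  4  5  6  7  8  9
 T  1  1  2  2  3  4  5  6  7  8
 G  2  1  2  3  3  3  4  5  6  7
 G  3  2  2  3  4  3  4  5  6  7
 A  4  3  2  3  4  4  4  5  6  7
 G  5  4  3  3  4  4  5  5  6  7
 T  6  5  4  3  3  4  5  6  6  7
 A  7  6  5  4  4  4  5  6  7  7
 C  8  7  6  5  5  5  4  5  6  7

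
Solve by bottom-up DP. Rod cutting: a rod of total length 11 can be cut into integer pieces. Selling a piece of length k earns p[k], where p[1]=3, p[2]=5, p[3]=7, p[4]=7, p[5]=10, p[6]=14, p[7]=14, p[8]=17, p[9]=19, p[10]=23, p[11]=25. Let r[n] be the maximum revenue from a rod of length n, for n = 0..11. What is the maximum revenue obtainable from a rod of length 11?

   n    0    1    2    3    4    5    6    7    8    9   10   11
r[n]    0    3    6    9   12   15   18   21   24   27   30   33

33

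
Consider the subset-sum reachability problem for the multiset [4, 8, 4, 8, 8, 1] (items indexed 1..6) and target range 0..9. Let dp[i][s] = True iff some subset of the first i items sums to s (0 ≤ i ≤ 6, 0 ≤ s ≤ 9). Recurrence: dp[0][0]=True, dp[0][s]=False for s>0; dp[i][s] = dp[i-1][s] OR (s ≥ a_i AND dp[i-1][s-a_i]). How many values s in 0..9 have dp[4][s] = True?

i\s   0   1   2   3   4   5   6   7   8   9
  0   T   F   F   F   F   F   F   F   F   F
  1   T   F   F   F   T   F   F   F   F   F
  2   T   F   F   F   T   F   F   F   T   F
  3   T   F   F   F   T   F   F   F   T   F
  4   T   F   F   F   T   F   F   F   T   F
  5   T   F   F   F   T   F   F   F   T   F
  6   T   T   F   F   T   T   F   F   T   T

3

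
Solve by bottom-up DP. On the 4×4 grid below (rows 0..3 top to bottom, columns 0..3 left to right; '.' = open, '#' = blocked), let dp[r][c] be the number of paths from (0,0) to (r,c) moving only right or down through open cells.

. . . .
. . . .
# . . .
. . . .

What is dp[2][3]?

9

r\c   0   1   2   3
  0   1   1   1   1
  1   1   2   3   4
  2   0   2   5   9
  3   0   2   7  16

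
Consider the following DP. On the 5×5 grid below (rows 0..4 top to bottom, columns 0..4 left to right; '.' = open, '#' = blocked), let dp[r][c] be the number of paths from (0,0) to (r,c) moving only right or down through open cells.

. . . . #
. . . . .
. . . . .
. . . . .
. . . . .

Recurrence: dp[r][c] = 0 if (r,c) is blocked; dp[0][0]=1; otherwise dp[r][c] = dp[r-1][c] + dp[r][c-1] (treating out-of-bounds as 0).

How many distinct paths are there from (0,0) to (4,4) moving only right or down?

r\c   0   1   2   3   4
  0   1   1   1   1   0
  1   1   2   3   4   4
  2   1   3   6  10  14
  3   1   4  10  20  34
  4   1   5  15  35  69

69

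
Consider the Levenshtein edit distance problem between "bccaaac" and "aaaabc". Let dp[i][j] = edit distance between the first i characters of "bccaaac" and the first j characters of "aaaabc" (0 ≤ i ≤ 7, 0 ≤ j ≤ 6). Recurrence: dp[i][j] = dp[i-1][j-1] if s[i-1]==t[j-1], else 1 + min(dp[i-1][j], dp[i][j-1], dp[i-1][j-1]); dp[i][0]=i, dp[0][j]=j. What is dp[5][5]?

   ''  a  a  a  a  b  c
''  0  1  2  3  4  5  6
 b  1  1  2  3  4  4  5
 c  2  2  2  3  4  5  4
 c  3  3  3  3  4  5  5
 a  4  3  3  3  3  4  5
 a  5  4  3  3  3  4  5
 a  6  5  4  3  3  4  5
 c  7  6  5  4  4  4  4

4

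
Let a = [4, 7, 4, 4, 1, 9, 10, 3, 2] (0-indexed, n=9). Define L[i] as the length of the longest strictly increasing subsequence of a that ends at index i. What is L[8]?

2

   i    0    1    2    3    4    5    6    7    8
a[i]    4    7    4    4    1    9   10    3    2
L[i]    1    2    1    1    1    3    4    2    2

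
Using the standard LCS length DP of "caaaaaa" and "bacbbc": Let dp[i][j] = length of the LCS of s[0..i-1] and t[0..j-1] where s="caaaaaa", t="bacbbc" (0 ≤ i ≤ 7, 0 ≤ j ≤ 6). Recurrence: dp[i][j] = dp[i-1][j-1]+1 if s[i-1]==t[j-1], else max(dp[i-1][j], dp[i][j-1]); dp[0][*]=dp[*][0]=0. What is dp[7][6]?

1

   ''  b  a  c  b  b  c
''  0  0  0  0  0  0  0
 c  0  0  0  1  1  1  1
 a  0  0  1  1  1  1  1
 a  0  0  1  1  1  1  1
 a  0  0  1  1  1  1  1
 a  0  0  1  1  1  1  1
 a  0  0  1  1  1  1  1
 a  0  0  1  1  1  1  1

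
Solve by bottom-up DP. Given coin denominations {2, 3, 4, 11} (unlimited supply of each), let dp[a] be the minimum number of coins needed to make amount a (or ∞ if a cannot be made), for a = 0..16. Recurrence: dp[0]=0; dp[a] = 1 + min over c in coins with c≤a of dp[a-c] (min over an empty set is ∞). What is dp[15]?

2

 a  0  1  2  3  4  5  6  7  8  9 10 11 12 13 14 15 16
dp  0  -  1  1  1  2  2  2  2  3  3  1  3  2  2  2  3
(- denotes ∞ / unreachable)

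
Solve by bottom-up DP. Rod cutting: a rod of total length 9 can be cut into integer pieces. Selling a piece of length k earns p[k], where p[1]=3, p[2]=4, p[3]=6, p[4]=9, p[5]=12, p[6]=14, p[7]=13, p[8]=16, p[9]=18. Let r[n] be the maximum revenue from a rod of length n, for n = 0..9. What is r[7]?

   n    0    1    2    3    4    5    6    7    8    9
r[n]    0    3    6    9   12   15   18   21   24   27

21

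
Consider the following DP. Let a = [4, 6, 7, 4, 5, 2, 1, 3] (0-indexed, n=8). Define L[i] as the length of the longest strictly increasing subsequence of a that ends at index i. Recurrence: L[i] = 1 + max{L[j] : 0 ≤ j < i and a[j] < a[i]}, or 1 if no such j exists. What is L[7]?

   i    0    1    2    3    4    5    6    7
a[i]    4    6    7    4    5    2    1    3
L[i]    1    2    3    1    2    1    1    2

2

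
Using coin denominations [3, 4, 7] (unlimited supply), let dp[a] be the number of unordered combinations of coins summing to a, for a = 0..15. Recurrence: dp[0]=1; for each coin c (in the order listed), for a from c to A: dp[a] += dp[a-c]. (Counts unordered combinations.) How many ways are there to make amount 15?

3

after  coin     0     1     2     3     4     5     6     7     8     9    10    11    12    13    14    15
          3     1     0     0     1     0     0     1     0     0     1     0     0     1     0     0     1
          4     1     0     0     1     1     0     1     1     1     1     1     1     2     1     1     2
          7     1     0     0     1     1     0     1     2     1     1     2     2     2     2     3     3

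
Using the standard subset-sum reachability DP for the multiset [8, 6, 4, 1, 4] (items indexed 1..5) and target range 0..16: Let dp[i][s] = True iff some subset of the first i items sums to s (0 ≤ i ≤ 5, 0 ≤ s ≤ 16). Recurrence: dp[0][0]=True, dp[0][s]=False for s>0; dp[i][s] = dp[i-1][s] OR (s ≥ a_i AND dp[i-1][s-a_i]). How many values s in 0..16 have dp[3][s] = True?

i\s   0   1   2   3   4   5   6   7   8   9  10  11  12  13  14  15  16
  0   T   F   F   F   F   F   F   F   F   F   F   F   F   F   F   F   F
  1   T   F   F   F   F   F   F   F   T   F   F   F   F   F   F   F   F
  2   T   F   F   F   F   F   T   F   T   F   F   F   F   F   T   F   F
  3   T   F   F   F   T   F   T   F   T   F   T   F   T   F   T   F   F
  4   T   T   F   F   T   T   T   T   T   T   T   T   T   T   T   T   F
  5   T   T   F   F   T   T   T   T   T   T   T   T   T   T   T   T   T

7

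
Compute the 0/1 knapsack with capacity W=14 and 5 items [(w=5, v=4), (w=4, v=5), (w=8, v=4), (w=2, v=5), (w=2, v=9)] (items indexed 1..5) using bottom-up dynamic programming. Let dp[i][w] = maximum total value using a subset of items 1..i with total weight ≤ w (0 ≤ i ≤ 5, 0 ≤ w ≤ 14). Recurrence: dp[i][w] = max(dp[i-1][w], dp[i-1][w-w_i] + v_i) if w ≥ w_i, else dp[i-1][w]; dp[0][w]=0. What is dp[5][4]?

14

i\w   0   1   2   3   4   5   6   7   8   9  10  11  12  13  14
  0   0   0   0   0   0   0   0   0   0   0   0   0   0   0   0
  1   0   0   0   0   0   4   4   4   4   4   4   4   4   4   4
  2   0   0   0   0   5   5   5   5   5   9   9   9   9   9   9
  3   0   0   0   0   5   5   5   5   5   9   9   9   9   9   9
  4   0   0   5   5   5   5  10  10  10  10  10  14  14  14  14
  5   0   0   9   9  14  14  14  14  19  19  19  19  19  23  23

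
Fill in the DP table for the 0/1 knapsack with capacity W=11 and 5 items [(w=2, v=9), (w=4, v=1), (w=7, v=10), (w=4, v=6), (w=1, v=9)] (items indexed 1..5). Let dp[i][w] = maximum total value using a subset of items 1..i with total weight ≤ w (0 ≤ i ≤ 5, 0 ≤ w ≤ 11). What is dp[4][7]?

15

i\w   0   1   2   3   4   5   6   7   8   9  10  11
  0   0   0   0   0   0   0   0   0   0   0   0   0
  1   0   0   9   9   9   9   9   9   9   9   9   9
  2   0   0   9   9   9   9  10  10  10  10  10  10
  3   0   0   9   9   9   9  10  10  10  19  19  19
  4   0   0   9   9   9   9  15  15  15  19  19  19
  5   0   9   9  18  18  18  18  24  24  24  28  28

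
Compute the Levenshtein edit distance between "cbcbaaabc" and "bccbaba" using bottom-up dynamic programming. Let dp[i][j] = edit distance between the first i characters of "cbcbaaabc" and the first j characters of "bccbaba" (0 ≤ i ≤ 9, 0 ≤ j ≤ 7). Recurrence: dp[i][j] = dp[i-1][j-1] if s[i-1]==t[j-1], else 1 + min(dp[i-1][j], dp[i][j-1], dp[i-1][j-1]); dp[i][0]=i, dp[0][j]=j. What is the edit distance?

5

   ''  b  c  c  b  a  b  a
''  0  1  2  3  4  5  6  7
 c  1  1  1  2  3  4  5  6
 b  2  1  2  2  2  3  4  5
 c  3  2  1  2  3  3  4  5
 b  4  3  2  2  2  3  3  4
 a  5  4  3  3  3  2  3  3
 a  6  5  4  4  4  3  3  3
 a  7  6  5  5  5  4  4  3
 b  8  7  6  6  5  5  4  4
 c  9  8  7  6  6  6  5  5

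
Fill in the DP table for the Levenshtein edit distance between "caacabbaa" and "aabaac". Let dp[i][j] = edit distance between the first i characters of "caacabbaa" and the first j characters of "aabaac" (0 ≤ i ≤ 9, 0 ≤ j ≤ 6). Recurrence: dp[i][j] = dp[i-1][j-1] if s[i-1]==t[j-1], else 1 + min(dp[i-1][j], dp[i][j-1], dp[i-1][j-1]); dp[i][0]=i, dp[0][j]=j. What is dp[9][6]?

5

   ''  a  a  b  a  a  c
''  0  1  2  3  4  5  6
 c  1  1  2  3  4  5  5
 a  2  1  1  2  3  4  5
 a  3  2  1  2  2  3  4
 c  4  3  2  2  3  3  3
 a  5  4  3  3  2  3  4
 b  6  5  4  3  3  3  4
 b  7  6  5  4  4  4  4
 a  8  7  6  5  4  4  5
 a  9  8  7  6  5  4  5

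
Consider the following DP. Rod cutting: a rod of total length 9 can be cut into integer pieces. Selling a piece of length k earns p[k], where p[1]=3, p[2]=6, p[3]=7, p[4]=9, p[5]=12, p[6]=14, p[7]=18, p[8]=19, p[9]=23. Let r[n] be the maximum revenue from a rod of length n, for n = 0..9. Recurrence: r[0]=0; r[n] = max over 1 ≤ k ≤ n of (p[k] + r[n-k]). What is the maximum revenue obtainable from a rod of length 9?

   n    0    1    2    3    4    5    6    7    8    9
r[n]    0    3    6    9   12   15   18   21   24   27

27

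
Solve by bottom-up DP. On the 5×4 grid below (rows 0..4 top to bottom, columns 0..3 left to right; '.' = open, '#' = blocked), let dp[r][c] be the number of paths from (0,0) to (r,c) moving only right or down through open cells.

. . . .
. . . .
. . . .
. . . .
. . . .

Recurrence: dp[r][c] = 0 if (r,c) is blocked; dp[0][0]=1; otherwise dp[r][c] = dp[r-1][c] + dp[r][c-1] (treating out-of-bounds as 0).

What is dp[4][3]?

35

r\c   0   1   2   3
  0   1   1   1   1
  1   1   2   3   4
  2   1   3   6  10
  3   1   4  10  20
  4   1   5  15  35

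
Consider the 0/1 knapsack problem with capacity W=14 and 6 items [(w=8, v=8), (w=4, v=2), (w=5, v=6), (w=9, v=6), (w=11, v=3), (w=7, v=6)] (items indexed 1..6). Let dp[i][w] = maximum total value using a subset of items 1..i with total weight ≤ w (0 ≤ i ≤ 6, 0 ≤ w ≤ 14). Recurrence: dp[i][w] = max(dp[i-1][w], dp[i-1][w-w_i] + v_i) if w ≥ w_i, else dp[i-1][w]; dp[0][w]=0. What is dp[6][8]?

8

i\w   0   1   2   3   4   5   6   7   8   9  10  11  12  13  14
  0   0   0   0   0   0   0   0   0   0   0   0   0   0   0   0
  1   0   0   0   0   0   0   0   0   8   8   8   8   8   8   8
  2   0   0   0   0   2   2   2   2   8   8   8   8  10  10  10
  3   0   0   0   0   2   6   6   6   8   8   8   8  10  14  14
  4   0   0   0   0   2   6   6   6   8   8   8   8  10  14  14
  5   0   0   0   0   2   6   6   6   8   8   8   8  10  14  14
  6   0   0   0   0   2   6   6   6   8   8   8   8  12  14  14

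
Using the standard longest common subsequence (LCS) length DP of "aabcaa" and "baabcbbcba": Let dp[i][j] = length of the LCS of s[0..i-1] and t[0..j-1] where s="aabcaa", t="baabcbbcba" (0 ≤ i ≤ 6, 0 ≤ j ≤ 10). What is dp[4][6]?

   ''  b  a  a  b  c  b  b  c  b  a
''  0  0  0  0  0  0  0  0  0  0  0
 a  0  0  1  1  1  1  1  1  1  1  1
 a  0  0  1  2  2  2  2  2  2  2  2
 b  0  1  1  2  3  3  3  3  3  3  3
 c  0  1  1  2  3  4  4  4  4  4  4
 a  0  1  2  2  3  4  4  4  4  4  5
 a  0  1  2  3  3  4  4  4  4  4  5

4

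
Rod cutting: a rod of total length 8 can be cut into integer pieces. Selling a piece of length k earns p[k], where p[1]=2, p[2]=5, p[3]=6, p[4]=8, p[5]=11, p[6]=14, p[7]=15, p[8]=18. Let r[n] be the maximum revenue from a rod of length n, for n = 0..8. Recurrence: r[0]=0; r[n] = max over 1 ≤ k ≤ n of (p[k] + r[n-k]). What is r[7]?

17

   n    0    1    2    3    4    5    6    7    8
r[n]    0    2    5    7   10   12   15   17   20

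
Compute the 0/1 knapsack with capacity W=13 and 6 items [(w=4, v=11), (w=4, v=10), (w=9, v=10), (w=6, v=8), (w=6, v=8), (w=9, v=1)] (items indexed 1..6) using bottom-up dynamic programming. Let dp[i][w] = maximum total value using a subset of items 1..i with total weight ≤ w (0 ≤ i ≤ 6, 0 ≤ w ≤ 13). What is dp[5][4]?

i\w   0   1   2   3   4   5   6   7   8   9  10  11  12  13
  0   0   0   0   0   0   0   0   0   0   0   0   0   0   0
  1   0   0   0   0  11  11  11  11  11  11  11  11  11  11
  2   0   0   0   0  11  11  11  11  21  21  21  21  21  21
  3   0   0   0   0  11  11  11  11  21  21  21  21  21  21
  4   0   0   0   0  11  11  11  11  21  21  21  21  21  21
  5   0   0   0   0  11  11  11  11  21  21  21  21  21  21
  6   0   0   0   0  11  11  11  11  21  21  21  21  21  21

11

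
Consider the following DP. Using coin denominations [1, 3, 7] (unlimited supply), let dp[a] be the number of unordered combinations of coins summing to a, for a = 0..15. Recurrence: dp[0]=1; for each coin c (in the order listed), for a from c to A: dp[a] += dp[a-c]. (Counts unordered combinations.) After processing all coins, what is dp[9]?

5

after  coin     0     1     2     3     4     5     6     7     8     9    10    11    12    13    14    15
          1     1     1     1     1     1     1     1     1     1     1     1     1     1     1     1     1
          3     1     1     1     2     2     2     3     3     3     4     4     4     5     5     5     6
          7     1     1     1     2     2     2     3     4     4     5     6     6     7     8     9    10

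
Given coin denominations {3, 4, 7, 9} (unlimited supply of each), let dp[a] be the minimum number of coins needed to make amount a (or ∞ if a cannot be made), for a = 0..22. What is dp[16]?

 a  0  1  2  3  4  5  6  7  8  9 10 11 12 13 14 15 16 17 18 19 20 21 22
dp  0  -  -  1  1  -  2  1  2  1  2  2  2  2  2  3  2  3  2  3  3  3  3
(- denotes ∞ / unreachable)

2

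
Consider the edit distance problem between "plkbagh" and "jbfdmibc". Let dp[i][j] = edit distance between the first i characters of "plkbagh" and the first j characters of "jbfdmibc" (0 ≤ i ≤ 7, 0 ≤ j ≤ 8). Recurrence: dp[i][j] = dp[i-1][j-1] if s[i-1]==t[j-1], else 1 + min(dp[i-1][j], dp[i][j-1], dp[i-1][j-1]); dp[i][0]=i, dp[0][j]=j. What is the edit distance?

8

   ''  j  b  f  d  m  i  b  c
''  0  1  2  3  4  5  6  7  8
 p  1  1  2  3  4  5  6  7  8
 l  2  2  2  3  4  5  6  7  8
 k  3  3  3  3  4  5  6  7  8
 b  4  4  3  4  4  5  6  6  7
 a  5  5  4  4  5  5  6  7  7
 g  6  6  5  5  5  6  6  7  8
 h  7  7  6  6  6  6  7  7  8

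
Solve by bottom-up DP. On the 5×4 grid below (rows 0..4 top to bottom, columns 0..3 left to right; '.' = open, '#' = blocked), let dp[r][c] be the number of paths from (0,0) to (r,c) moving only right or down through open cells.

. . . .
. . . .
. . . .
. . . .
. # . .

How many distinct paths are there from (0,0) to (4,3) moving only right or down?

30

r\c   0   1   2   3
  0   1   1   1   1
  1   1   2   3   4
  2   1   3   6  10
  3   1   4  10  20
  4   1   0  10  30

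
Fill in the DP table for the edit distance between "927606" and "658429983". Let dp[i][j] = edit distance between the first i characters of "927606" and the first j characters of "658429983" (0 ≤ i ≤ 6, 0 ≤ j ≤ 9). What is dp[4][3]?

4

   ''  6  5  8  4  2  9  9  8  3
''  0  1  2  3  4  5  6  7  8  9
 9  1  1  2  3  4  5  5  6  7  8
 2  2  2  2  3  4  4  5  6  7  8
 7  3  3  3  3  4  5  5  6  7  8
 6  4  3  4  4  4  5  6  6  7  8
 0  5  4  4  5  5  5  6  7  7  8
 6  6  5  5  5  6  6  6  7  8  8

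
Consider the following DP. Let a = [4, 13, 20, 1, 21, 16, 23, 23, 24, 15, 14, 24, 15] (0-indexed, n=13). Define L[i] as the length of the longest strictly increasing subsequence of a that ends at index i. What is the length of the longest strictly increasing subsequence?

6

   i    0    1    2    3    4    5    6    7    8    9   10   11   12
a[i]    4   13   20    1   21   16   23   23   24   15   14   24   15
L[i]    1    2    3    1    4    3    5    5    6    3    3    6    4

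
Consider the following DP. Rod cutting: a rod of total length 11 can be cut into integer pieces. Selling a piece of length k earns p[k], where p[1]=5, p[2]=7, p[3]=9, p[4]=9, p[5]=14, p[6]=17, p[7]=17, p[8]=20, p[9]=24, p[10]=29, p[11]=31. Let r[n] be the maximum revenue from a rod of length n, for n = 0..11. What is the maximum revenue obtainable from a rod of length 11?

   n    0    1    2    3    4    5    6    7    8    9   10   11
r[n]    0    5   10   15   20   25   30   35   40   45   50   55

55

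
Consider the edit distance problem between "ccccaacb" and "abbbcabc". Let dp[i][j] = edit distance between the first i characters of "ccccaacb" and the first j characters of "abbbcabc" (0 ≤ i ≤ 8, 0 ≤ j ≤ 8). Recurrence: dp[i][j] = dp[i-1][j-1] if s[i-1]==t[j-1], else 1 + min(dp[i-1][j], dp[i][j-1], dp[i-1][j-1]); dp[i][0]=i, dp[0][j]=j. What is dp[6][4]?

   ''  a  b  b  b  c  a  b  c
''  0  1  2  3  4  5  6  7  8
 c  1  1  2  3  4  4  5  6  7
 c  2  2  2  3  4  4  5  6  6
 c  3  3  3  3  4  4  5  6  6
 c  4  4  4  4  4  4  5  6  6
 a  5  4  5  5  5  5  4  5  6
 a  6  5  5  6  6  6  5  5  6
 c  7  6  6  6  7  6  6  6  5
 b  8  7  6  6  6  7  7  6  6

6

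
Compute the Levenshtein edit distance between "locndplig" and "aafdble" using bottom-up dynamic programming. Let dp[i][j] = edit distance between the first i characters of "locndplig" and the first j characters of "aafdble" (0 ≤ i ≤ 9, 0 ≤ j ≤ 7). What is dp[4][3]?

   ''  a  a  f  d  b  l  e
''  0  1  2  3  4  5  6  7
 l  1  1  2  3  4  5  5  6
 o  2  2  2  3  4  5  6  6
 c  3  3  3  3  4  5  6  7
 n  4  4  4  4  4  5  6  7
 d  5  5  5  5  4  5  6  7
 p  6  6  6  6  5  5  6  7
 l  7  7  7  7  6  6  5  6
 i  8  8  8  8  7  7  6  6
 g  9  9  9  9  8  8  7  7

4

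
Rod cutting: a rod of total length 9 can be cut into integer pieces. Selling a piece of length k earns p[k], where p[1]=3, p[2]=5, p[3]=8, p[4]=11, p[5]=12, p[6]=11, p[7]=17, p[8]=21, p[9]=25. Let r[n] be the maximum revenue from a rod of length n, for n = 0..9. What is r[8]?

24

   n    0    1    2    3    4    5    6    7    8    9
r[n]    0    3    6    9   12   15   18   21   24   27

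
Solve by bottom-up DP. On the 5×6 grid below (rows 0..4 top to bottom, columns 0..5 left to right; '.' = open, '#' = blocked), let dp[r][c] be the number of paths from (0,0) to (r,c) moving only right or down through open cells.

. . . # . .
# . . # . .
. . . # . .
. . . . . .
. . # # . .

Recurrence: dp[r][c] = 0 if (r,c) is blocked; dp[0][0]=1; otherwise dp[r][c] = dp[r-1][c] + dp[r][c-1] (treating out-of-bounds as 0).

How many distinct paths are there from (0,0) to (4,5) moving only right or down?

8

r\c   0   1   2   3   4   5
  0   1   1   1   0   0   0
  1   0   1   2   0   0   0
  2   0   1   3   0   0   0
  3   0   1   4   4   4   4
  4   0   1   0   0   4   8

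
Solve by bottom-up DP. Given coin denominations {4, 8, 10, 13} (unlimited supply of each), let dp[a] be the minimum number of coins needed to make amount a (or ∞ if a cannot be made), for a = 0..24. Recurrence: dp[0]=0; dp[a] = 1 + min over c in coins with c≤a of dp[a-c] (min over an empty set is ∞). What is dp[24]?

3

 a  0  1  2  3  4  5  6  7  8  9 10 11 12 13 14 15 16 17 18 19 20 21 22 23 24
dp  0  -  -  -  1  -  -  -  1  -  1  -  2  1  2  -  2  2  2  -  2  2  3  2  3
(- denotes ∞ / unreachable)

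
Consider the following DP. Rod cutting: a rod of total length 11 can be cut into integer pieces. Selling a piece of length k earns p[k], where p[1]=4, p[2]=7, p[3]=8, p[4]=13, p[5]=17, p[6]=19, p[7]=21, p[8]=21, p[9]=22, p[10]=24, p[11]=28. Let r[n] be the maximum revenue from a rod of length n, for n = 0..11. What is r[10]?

40

   n    0    1    2    3    4    5    6    7    8    9   10   11
r[n]    0    4    8   12   16   20   24   28   32   36   40   44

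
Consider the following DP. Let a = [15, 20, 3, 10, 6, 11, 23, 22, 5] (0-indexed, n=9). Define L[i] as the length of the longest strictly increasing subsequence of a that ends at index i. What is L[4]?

2

   i    0    1    2    3    4    5    6    7    8
a[i]   15   20    3   10    6   11   23   22    5
L[i]    1    2    1    2    2    3    4    4    2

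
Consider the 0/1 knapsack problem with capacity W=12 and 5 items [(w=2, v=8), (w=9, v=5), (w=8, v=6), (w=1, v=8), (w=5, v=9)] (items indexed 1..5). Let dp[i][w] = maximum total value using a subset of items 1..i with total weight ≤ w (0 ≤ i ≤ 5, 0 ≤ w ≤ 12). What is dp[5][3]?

i\w   0   1   2   3   4   5   6   7   8   9  10  11  12
  0   0   0   0   0   0   0   0   0   0   0   0   0   0
  1   0   0   8   8   8   8   8   8   8   8   8   8   8
  2   0   0   8   8   8   8   8   8   8   8   8  13  13
  3   0   0   8   8   8   8   8   8   8   8  14  14  14
  4   0   8   8  16  16  16  16  16  16  16  16  22  22
  5   0   8   8  16  16  16  17  17  25  25  25  25  25

16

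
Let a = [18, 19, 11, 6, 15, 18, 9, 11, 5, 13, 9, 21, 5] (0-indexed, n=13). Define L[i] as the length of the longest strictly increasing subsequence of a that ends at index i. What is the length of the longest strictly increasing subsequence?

5

   i    0    1    2    3    4    5    6    7    8    9   10   11   12
a[i]   18   19   11    6   15   18    9   11    5   13    9   21    5
L[i]    1    2    1    1    2    3    2    3    1    4    2    5    1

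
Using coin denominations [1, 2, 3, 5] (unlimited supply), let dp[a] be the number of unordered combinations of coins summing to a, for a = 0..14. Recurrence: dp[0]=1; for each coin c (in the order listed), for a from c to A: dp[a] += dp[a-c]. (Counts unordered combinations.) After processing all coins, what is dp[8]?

after  coin     0     1     2     3     4     5     6     7     8     9    10    11    12    13    14
          1     1     1     1     1     1     1     1     1     1     1     1     1     1     1     1
          2     1     1     2     2     3     3     4     4     5     5     6     6     7     7     8
          3     1     1     2     3     4     5     7     8    10    12    14    16    19    21    24
          5     1     1     2     3     4     6     8    10    13    16    20    24    29    34    40

13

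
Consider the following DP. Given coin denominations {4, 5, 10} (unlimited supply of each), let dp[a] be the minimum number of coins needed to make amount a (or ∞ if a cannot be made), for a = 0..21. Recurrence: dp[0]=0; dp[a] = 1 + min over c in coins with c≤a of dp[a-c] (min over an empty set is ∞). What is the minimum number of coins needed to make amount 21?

 a  0  1  2  3  4  5  6  7  8  9 10 11 12 13 14 15 16 17 18 19 20 21
dp  0  -  -  -  1  1  -  -  2  2  1  -  3  3  2  2  4  4  3  3  2  5
(- denotes ∞ / unreachable)

5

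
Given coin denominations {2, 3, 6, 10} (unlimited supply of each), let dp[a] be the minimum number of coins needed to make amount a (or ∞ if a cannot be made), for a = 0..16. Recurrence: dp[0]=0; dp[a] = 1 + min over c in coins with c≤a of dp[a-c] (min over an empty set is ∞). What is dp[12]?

 a  0  1  2  3  4  5  6  7  8  9 10 11 12 13 14 15 16
dp  0  -  1  1  2  2  1  3  2  2  1  3  2  2  3  3  2
(- denotes ∞ / unreachable)

2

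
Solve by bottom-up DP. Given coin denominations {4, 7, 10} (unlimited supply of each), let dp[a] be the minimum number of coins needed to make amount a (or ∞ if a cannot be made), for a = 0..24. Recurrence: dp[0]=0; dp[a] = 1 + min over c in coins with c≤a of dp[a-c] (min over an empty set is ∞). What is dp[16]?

4

 a  0  1  2  3  4  5  6  7  8  9 10 11 12 13 14 15 16 17 18 19 20 21 22 23 24
dp  0  -  -  -  1  -  -  1  2  -  1  2  3  -  2  3  4  2  3  4  2  3  4  5  3
(- denotes ∞ / unreachable)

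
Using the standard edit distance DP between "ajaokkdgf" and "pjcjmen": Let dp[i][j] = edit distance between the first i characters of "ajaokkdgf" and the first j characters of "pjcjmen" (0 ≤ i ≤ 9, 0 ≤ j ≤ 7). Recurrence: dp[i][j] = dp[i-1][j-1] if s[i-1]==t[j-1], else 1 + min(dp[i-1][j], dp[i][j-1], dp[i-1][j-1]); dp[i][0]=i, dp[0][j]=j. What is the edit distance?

   ''  p  j  c  j  m  e  n
''  0  1  2  3  4  5  6  7
 a  1  1  2  3  4  5  6  7
 j  2  2  1  2  3  4  5  6
 a  3  3  2  2  3  4  5  6
 o  4  4  3  3  3  4  5  6
 k  5  5  4  4  4  4  5  6
 k  6  6  5  5  5  5  5  6
 d  7  7  6  6  6  6  6  6
 g  8  8  7  7  7  7  7  7
 f  9  9  8  8  8  8  8  8

8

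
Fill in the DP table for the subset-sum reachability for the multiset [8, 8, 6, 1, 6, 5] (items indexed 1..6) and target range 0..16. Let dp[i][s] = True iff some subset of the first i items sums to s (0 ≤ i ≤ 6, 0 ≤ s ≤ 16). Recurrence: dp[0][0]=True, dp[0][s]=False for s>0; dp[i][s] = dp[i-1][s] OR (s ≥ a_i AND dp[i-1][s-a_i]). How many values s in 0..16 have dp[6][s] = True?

13

i\s   0   1   2   3   4   5   6   7   8   9  10  11  12  13  14  15  16
  0   T   F   F   F   F   F   F   F   F   F   F   F   F   F   F   F   F
  1   T   F   F   F   F   F   F   F   T   F   F   F   F   F   F   F   F
  2   T   F   F   F   F   F   F   F   T   F   F   F   F   F   F   F   T
  3   T   F   F   F   F   F   T   F   T   F   F   F   F   F   T   F   T
  4   T   T   F   F   F   F   T   T   T   T   F   F   F   F   T   T   T
  5   T   T   F   F   F   F   T   T   T   T   F   F   T   T   T   T   T
  6   T   T   F   F   F   T   T   T   T   T   F   T   T   T   T   T   T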